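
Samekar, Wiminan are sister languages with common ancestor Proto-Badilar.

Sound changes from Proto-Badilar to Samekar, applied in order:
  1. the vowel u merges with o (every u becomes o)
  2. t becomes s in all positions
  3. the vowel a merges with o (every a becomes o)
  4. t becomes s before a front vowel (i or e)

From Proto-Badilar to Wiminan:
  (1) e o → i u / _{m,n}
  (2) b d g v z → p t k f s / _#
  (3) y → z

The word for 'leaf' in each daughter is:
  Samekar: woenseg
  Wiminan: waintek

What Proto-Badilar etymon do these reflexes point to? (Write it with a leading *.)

*waenteg

Position 2: Samekar has o, Wiminan has a. Wiminan preserves a here (none of its changes turn any other segment into a), so the proto-segment is *a.
Position 5: Samekar has s, Wiminan has t. Taking the neighbouring segments as reconstructed: Samekar s could go back to *t or *s; Wiminan t can only go back to *t — the one source consistent with every daughter is *t.
This points to *waenteg. Verify forward in each daughter:
Samekar: *waenteg > waenseg > woenseg  (by unconditioned shift, vowel merger)
Wiminan: start from *waenteg.
  rule 1 (pre-nasal raising): waenteg → wainteg
  rule 2 (final devoicing): wainteg → waintek
  rule 3: no change — waintek
  ⇒ Wiminan waintek
Only *waenteg yields all of Samekar woenseg, Wiminan waintek.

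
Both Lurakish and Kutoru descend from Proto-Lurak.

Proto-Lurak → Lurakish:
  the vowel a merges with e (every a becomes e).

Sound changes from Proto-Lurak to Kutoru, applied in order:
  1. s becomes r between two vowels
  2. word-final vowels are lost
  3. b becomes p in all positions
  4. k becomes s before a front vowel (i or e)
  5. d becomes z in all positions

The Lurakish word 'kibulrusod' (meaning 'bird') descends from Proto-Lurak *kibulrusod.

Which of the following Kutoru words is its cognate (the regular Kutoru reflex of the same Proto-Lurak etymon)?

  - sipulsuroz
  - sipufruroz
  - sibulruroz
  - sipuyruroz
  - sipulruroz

sipulruroz

Kutoru: start from *kibulrusod.
  rule 1 (rhotacism): kibulrusod → kibulrurod
  rule 2: no change — kibulrurod
  rule 3 (unconditioned shift): kibulrurod → kipulrurod
  rule 4 (palatalisation): kipulrurod → sipulrurod
  rule 5 (unconditioned shift): sipulrurod → sipulruroz
  ⇒ Kutoru sipulruroz
Only 'sipulruroz' matches the regular Kutoru development of *kibulrusod.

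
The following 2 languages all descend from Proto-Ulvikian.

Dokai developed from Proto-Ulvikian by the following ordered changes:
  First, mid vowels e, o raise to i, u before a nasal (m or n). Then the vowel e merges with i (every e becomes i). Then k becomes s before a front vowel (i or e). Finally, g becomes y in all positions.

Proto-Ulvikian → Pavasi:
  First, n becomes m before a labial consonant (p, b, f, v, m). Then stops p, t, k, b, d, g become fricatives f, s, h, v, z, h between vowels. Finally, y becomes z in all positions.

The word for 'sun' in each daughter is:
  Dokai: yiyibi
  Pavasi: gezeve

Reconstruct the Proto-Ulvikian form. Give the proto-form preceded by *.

*geyebe

Position 2: Dokai has i, Pavasi has e. Pavasi preserves e here (none of its changes turn any other segment into e), so the proto-segment is *e.
Position 1: Dokai has y, Pavasi has g. Pavasi preserves g here (none of its changes turn any other segment into g), so the proto-segment is *g.
Position 4: Dokai has i, Pavasi has e. Pavasi preserves e here (none of its changes turn any other segment into e), so the proto-segment is *e.
Verify the candidate proto-form against each daughter:
Dokai: start from *geyebe.
  rule 1: no change — geyebe
  rule 2 (vowel merger): geyebe → giyibi
  rule 3: no change — giyibi
  rule 4 (unconditioned shift): giyibi → yiyibi
  ⇒ Dokai yiyibi
Pavasi: *geyebe > geyeve > gezeve  (by intervocalic lenition, unconditioned shift)
Only *geyebe yields all of Dokai yiyibi, Pavasi gezeve.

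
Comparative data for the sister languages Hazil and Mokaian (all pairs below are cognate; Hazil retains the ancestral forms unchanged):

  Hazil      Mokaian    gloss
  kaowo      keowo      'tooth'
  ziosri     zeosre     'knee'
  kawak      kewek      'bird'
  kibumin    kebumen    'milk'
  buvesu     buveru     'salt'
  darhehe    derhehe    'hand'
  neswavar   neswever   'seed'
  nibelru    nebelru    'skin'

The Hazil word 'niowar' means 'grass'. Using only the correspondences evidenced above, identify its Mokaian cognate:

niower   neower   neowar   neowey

neower

ziosri ~ zeosre — Hazil i corresponds to Mokaian e after a consonant, before a back vowel.
darhehe ~ derhehe, neswavar ~ neswever — Hazil a corresponds to Mokaian e after a consonant, before r.
Applying these to Hazil 'niowar':
  niowar → neowar   (i→e after a consonant, before a back vowel)
  neowar → neower   (a→e after a consonant, before r)
So the Mokaian cognate is 'neower'.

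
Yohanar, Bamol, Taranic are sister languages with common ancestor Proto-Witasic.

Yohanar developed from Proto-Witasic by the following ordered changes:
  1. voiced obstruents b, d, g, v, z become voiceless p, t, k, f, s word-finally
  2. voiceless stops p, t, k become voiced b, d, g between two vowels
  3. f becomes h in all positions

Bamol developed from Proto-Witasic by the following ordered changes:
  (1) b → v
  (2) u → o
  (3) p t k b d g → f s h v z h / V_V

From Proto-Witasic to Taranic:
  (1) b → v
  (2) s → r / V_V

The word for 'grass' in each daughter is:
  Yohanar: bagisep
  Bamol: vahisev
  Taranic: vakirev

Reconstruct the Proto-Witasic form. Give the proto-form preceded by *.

Position 5: Yohanar has s, Bamol has s, Taranic has r. Taking the neighbouring segments as reconstructed: Yohanar s can only go back to *s; Bamol s could go back to *t or *s; Taranic r could go back to *s or *r — the one source consistent with every daughter is *s.
Position 3: Yohanar has g, Bamol has h, Taranic has k. Taranic preserves k here (none of its changes turn any other segment into k), so the proto-segment is *k.
Position 1: Yohanar has b, Bamol has v, Taranic has v. Taking the neighbouring segments as reconstructed: Yohanar b can only go back to *b; Bamol v could go back to *b or *v; Taranic v could go back to *b or *v — the one source consistent with every daughter is *b.
This points to *bakiseb. Verify forward in each daughter:
Yohanar: start from *bakiseb.
  rule 1 (final devoicing): bakiseb → bakisep
  rule 2 (intervocalic voicing): bakisep → bagisep
  rule 3: no change — bagisep
  ⇒ Yohanar bagisep
Bamol: *bakiseb
  bakiseb → vakisev   [unconditioned shift]
  vakisev (rule 2 does not apply)
  vakisev → vahisev   [intervocalic lenition]
  giving Bamol vahisev.
Taranic: start from *bakiseb.
  rule 1 (unconditioned shift): bakiseb → vakisev
  rule 2 (rhotacism): vakisev → vakirev
  ⇒ Taranic vakirev
Only *bakiseb yields all of Yohanar bagisep, Bamol vahisev, Taranic vakirev.

*bakiseb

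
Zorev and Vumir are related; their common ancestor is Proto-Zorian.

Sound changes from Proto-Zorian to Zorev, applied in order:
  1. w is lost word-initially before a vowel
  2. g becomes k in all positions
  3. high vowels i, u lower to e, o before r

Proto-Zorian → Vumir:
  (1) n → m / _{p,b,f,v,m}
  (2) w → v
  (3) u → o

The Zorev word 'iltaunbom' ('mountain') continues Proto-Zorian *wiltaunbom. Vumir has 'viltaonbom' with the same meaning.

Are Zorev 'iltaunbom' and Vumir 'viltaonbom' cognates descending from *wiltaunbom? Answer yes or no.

no

Derive the expected Vumir reflex of *wiltaunbom:
Vumir: *wiltaunbom > wiltaumbom > viltaumbom > viltaombom  (by nasal place assimilation, unconditioned shift, vowel merger)
The regular Vumir reflex would be 'viltaombom', but the attested form is 'viltaonbom'. The correspondence is irregular, so they are not cognates (the Vumir form has a different source).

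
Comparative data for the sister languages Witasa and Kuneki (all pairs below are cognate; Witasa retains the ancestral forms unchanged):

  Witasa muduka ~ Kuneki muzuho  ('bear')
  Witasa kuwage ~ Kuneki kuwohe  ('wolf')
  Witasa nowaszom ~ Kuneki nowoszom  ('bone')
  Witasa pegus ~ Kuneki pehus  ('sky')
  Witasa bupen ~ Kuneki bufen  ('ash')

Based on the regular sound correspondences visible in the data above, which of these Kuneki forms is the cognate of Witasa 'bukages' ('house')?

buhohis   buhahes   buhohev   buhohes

buhohes

muduka ~ muzuho — Witasa k corresponds to Kuneki h between vowels (before a back vowel).
kuwage ~ kuwohe, nowaszom ~ nowoszom — Witasa a corresponds to Kuneki o after a consonant, before a consonant other than r, m, n, p, b, f, v.
kuwage ~ kuwohe — Witasa g corresponds to Kuneki h between vowels (before a front vowel).
Applying these to Witasa 'bukages':
  bukages → buhages   (k→h between vowels (before a back vowel))
  buhages → buhoges   (a→o after a consonant, before a consonant other than r, m, n, p, b, f, v)
  buhoges → buhohes   (g→h between vowels (before a front vowel))
So the Kuneki cognate is 'buhohes'.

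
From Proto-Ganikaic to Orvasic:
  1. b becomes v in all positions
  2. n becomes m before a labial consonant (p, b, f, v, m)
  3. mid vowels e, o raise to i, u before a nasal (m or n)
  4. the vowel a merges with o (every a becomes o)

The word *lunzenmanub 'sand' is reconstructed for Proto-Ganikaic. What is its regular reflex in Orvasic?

lunzimmonuv

Orvasic: *lunzenmanub
  lunzenmanub → lunzenmanuv   [unconditioned shift]
  lunzenmanuv → lunzemmanuv   [nasal place assimilation]
  lunzemmanuv → lunzimmanuv   [pre-nasal raising]
  lunzimmanuv → lunzimmonuv   [vowel merger]
  giving Orvasic lunzimmonuv.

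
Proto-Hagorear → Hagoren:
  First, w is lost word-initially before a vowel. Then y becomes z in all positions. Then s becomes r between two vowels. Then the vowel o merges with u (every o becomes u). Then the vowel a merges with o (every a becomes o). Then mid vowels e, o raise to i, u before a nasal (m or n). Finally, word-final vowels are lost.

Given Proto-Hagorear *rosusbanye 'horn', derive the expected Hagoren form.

Hagoren: start from *rosusbanye.
  rule 1: no change — rosusbanye
  rule 2 (unconditioned shift): rosusbanye → rosusbanze
  rule 3 (rhotacism): rosusbanze → rorusbanze
  rule 4 (vowel merger): rorusbanze → rurusbanze
  rule 5 (vowel merger): rurusbanze → rurusbonze
  rule 6 (pre-nasal raising): rurusbonze → rurusbunze
  rule 7 (apocope): rurusbunze → rurusbunz
  ⇒ Hagoren rurusbunz

rurusbunz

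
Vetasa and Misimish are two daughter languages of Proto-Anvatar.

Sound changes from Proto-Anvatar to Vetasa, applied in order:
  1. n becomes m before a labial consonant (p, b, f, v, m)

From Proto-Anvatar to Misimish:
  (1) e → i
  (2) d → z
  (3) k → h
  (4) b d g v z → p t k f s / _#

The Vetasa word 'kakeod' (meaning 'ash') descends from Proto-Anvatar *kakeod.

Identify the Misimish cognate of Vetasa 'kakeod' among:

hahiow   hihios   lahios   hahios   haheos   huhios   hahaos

hahios

Misimish: *kakeod > kakiod > kakioz > hahioz > hahios  (by vowel merger, unconditioned shift, unconditioned shift, final devoicing)
Only 'hahios' matches the regular Misimish development of *kakeod.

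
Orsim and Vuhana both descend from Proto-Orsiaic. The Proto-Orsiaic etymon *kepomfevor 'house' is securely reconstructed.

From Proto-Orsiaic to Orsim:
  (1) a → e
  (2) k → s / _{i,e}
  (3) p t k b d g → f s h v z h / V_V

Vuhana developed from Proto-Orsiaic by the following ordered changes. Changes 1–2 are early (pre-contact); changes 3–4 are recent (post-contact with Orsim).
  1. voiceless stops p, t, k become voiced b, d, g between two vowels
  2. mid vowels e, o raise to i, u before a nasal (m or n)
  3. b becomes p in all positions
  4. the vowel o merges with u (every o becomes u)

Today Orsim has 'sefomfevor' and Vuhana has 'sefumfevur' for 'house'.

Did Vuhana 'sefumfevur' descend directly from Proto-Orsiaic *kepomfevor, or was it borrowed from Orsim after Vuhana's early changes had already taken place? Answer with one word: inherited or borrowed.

If inherited, *kepomfevor would pass through all of Vuhana's changes:
Vuhana: *kepomfevor
  kepomfevor → kebomfevor   [intervocalic voicing]
  kebomfevor → kebumfevor   [pre-nasal raising]
  kebumfevor → kepumfevor   [unconditioned shift]
  kepumfevor → kepumfevur   [vowel merger]
  giving Vuhana kepumfevur.
If borrowed from Orsim 'sefomfevor' after the early changes, it would undergo only the recent ones:
  rule 3 (unconditioned shift): no change (sefomfevor)
  rule 4 (vowel merger): sefomfevor → sefumfevur
  ⇒ as a loan: sefumfevur
Vuhana 'sefumfevur' matches the loan outcome 'sefumfevur', not the inherited 'kepumfevur' — it skipped the early Vuhana changes, so it was borrowed from Orsim.

borrowed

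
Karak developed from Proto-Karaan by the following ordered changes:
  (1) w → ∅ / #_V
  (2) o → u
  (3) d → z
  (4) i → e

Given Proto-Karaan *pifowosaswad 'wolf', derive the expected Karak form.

pefuwusaswaz

Karak: *pifowosaswad
  pifowosaswad (rule 1 does not apply)
  pifowosaswad → pifuwusaswad   [vowel merger]
  pifuwusaswad → pifuwusaswaz   [unconditioned shift]
  pifuwusaswaz → pefuwusaswaz   [vowel merger]
  giving Karak pefuwusaswaz.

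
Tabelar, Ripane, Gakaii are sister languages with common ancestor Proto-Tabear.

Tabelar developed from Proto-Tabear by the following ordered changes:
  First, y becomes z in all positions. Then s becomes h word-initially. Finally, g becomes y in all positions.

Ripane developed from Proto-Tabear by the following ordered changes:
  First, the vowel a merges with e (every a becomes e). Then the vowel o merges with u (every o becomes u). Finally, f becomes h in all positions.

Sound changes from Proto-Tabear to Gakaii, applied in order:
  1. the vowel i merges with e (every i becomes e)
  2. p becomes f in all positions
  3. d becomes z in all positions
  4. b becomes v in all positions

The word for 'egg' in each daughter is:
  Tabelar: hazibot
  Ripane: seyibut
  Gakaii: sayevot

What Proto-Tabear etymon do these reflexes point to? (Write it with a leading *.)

Position 4: Tabelar has i, Ripane has i, Gakaii has e. Tabelar preserves i here (none of its changes turn any other segment into i), so the proto-segment is *i.
Position 6: Tabelar has o, Ripane has u, Gakaii has o. Tabelar preserves o here (none of its changes turn any other segment into o), so the proto-segment is *o.
Position 5: Tabelar has b, Ripane has b, Gakaii has v. Tabelar preserves b here (none of its changes turn any other segment into b), so the proto-segment is *b.
Continuing position by position gives *sayibot; check it forward:
Tabelar: *sayibot
  sayibot → sazibot   [unconditioned shift]
  sazibot → hazibot   [debuccalisation]
  hazibot (rule 3 does not apply)
  giving Tabelar hazibot.
Ripane: *sayibot
  sayibot → seyibot   [vowel merger]
  seyibot → seyibut   [vowel merger]
  seyibut (rule 3 does not apply)
  giving Ripane seyibut.
Gakaii: *sayibot
  sayibot → sayebot   [vowel merger]
  sayebot (rule 2 does not apply)
  sayebot (rule 3 does not apply)
  sayebot → sayevot   [unconditioned shift]
  giving Gakaii sayevot.
No other proto-form is consistent with every reflex, so the reconstruction is *sayibot.

*sayibot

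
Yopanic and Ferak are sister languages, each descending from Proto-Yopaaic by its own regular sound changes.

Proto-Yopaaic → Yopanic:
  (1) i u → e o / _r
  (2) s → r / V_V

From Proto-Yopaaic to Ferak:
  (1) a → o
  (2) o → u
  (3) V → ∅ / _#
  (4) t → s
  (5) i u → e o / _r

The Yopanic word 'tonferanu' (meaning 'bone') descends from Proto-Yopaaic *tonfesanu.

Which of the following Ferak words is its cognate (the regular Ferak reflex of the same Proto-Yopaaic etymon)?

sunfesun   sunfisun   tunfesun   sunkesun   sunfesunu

sunfesun

Ferak: *tonfesanu > tonfesonu > tunfesunu > tunfesun > sunfesun  (by vowel merger, vowel merger, apocope, unconditioned shift)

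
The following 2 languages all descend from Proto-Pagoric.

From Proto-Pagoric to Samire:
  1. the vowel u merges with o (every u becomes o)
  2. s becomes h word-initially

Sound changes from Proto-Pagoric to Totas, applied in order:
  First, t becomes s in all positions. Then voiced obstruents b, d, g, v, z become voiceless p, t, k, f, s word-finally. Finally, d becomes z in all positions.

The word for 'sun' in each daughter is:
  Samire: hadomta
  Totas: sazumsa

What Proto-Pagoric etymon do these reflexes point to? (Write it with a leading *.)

*sadumta

Position 1: Samire has h, Totas has s. Taking the neighbouring segments as reconstructed: Samire h could go back to *s or *h; Totas s could go back to *t or *s — the one source consistent with every daughter is *s.
Position 4: Samire has o, Totas has u. Totas preserves u here (none of its changes turn any other segment into u), so the proto-segment is *u.
Position 6: Samire has t, Totas has s. Samire preserves t here (none of its changes turn any other segment into t), so the proto-segment is *t.
Verify the candidate proto-form against each daughter:
Samire: start from *sadumta.
  rule 1 (vowel merger): sadumta → sadomta
  rule 2 (debuccalisation): sadomta → hadomta
  ⇒ Samire hadomta
Totas: *sadumta
  sadumta → sadumsa   [unconditioned shift]
  sadumsa (rule 2 does not apply)
  sadumsa → sazumsa   [unconditioned shift]
  giving Totas sazumsa.
Only *sadumta yields all of Samire hadomta, Totas sazumsa.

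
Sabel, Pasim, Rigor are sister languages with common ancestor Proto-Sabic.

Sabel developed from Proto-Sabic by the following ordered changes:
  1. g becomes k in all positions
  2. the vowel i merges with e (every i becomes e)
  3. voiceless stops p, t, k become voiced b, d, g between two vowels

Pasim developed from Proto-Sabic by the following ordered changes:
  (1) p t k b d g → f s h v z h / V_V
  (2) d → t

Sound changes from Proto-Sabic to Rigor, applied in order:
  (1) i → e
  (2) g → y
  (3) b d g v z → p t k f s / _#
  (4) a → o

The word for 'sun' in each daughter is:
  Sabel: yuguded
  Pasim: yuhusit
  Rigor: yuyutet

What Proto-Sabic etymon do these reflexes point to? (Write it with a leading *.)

Position 6: Sabel has e, Pasim has i, Rigor has e. Pasim preserves i here (none of its changes turn any other segment into i), so the proto-segment is *i.
Position 3: Sabel has g, Pasim has h, Rigor has y. Taking the neighbouring segments as reconstructed: Sabel g could go back to *k or *g; Pasim h could go back to *k or *g or *h; Rigor y could go back to *g or *y — the one source consistent with every daughter is *g.
Position 5: Sabel has d, Pasim has s, Rigor has t. Taking the neighbouring segments as reconstructed: Sabel d could go back to *t or *d; Pasim s could go back to *t or *s; Rigor t can only go back to *t — the one source consistent with every daughter is *t.
Verify the candidate proto-form against each daughter:
Sabel: *yugutid
  yugutid → yukutid   [unconditioned shift]
  yukutid → yukuted   [vowel merger]
  yukuted → yuguded   [intervocalic voicing]
  giving Sabel yuguded.
Pasim: *yugutid > yuhusid > yuhusit  (by intervocalic lenition, unconditioned shift)
Rigor: start from *yugutid.
  rule 1 (vowel merger): yugutid → yuguted
  rule 2 (unconditioned shift): yuguted → yuyuted
  rule 3 (final devoicing): yuyuted → yuyutet
  rule 4: no change — yuyutet
  ⇒ Rigor yuyutet
*yugutid is the unique common source.

*yugutid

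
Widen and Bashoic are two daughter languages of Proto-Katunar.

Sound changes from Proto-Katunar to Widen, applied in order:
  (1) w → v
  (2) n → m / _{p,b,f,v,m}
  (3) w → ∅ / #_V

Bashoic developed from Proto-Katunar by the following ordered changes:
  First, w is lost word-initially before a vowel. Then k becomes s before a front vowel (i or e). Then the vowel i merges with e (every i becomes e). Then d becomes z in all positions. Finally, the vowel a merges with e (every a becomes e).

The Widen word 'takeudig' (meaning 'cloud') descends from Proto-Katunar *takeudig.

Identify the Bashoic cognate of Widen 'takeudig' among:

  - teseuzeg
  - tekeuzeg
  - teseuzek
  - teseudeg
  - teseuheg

teseuzeg

Bashoic: *takeudig
  takeudig (rule 1 does not apply)
  takeudig → taseudig   [palatalisation]
  taseudig → taseudeg   [vowel merger]
  taseudeg → taseuzeg   [unconditioned shift]
  taseuzeg → teseuzeg   [vowel merger]
  giving Bashoic teseuzeg.
Only 'teseuzeg' matches the regular Bashoic development of *takeudig.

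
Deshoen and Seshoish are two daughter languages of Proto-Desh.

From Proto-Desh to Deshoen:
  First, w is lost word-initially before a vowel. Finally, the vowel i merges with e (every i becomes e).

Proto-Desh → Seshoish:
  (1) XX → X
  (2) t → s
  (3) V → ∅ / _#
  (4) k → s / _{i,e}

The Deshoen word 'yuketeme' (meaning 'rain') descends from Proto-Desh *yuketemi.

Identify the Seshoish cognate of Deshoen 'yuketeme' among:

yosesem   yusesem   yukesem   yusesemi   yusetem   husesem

yusesem

Seshoish: start from *yuketemi.
  rule 1: no change — yuketemi
  rule 2 (unconditioned shift): yuketemi → yukesemi
  rule 3 (apocope): yukesemi → yukesem
  rule 4 (palatalisation): yukesem → yusesem
  ⇒ Seshoish yusesem
Only 'yusesem' matches the regular Seshoish development of *yuketemi.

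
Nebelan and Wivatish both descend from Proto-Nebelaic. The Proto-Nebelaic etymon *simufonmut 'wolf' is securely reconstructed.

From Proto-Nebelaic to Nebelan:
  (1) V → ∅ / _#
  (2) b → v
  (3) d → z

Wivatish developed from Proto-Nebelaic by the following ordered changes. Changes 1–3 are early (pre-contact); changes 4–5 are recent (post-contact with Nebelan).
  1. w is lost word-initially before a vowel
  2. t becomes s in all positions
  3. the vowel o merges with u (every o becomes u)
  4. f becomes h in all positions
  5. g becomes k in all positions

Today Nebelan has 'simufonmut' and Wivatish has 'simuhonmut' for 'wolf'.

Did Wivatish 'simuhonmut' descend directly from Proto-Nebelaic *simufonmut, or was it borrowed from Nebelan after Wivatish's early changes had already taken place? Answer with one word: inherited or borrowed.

borrowed

If inherited, *simufonmut would pass through all of Wivatish's changes:
Wivatish: start from *simufonmut.
  rule 1: no change — simufonmut
  rule 2 (unconditioned shift): simufonmut → simufonmus
  rule 3 (vowel merger): simufonmus → simufunmus
  rule 4 (unconditioned shift): simufunmus → simuhunmus
  rule 5: no change — simuhunmus
  ⇒ Wivatish simuhunmus
If borrowed from Nebelan 'simufonmut' after the early changes, it would undergo only the recent ones:
  rule 4 (unconditioned shift): simufonmut → simuhonmut
  rule 5 (unconditioned shift): no change (simuhonmut)
  ⇒ as a loan: simuhonmut
Wivatish 'simuhonmut' matches the loan outcome 'simuhonmut', not the inherited 'simuhunmus' — it skipped the early Wivatish changes, so it was borrowed from Nebelan.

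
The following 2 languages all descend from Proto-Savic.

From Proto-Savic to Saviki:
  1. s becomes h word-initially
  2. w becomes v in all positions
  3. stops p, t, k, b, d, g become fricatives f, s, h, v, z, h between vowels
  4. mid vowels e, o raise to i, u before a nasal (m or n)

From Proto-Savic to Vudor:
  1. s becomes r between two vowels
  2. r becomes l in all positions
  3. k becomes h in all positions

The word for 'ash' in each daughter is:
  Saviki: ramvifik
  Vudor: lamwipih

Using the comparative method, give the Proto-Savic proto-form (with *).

*ramwipik

Position 6: Saviki has f, Vudor has p. Vudor preserves p here (none of its changes turn any other segment into p), so the proto-segment is *p.
Position 8: Saviki has k, Vudor has h. Saviki preserves k here (none of its changes turn any other segment into k), so the proto-segment is *k.
Position 4: Saviki has v, Vudor has w. Vudor preserves w here (none of its changes turn any other segment into w), so the proto-segment is *w.
This points to *ramwipik. Verify forward in each daughter:
Saviki: start from *ramwipik.
  rule 1: no change — ramwipik
  rule 2 (unconditioned shift): ramwipik → ramvipik
  rule 3 (intervocalic lenition): ramvipik → ramvifik
  rule 4: no change — ramvifik
  ⇒ Saviki ramvifik
Vudor: *ramwipik > lamwipik > lamwipih  (by unconditioned shift, unconditioned shift)
Only *ramwipik yields all of Saviki ramvifik, Vudor lamwipih.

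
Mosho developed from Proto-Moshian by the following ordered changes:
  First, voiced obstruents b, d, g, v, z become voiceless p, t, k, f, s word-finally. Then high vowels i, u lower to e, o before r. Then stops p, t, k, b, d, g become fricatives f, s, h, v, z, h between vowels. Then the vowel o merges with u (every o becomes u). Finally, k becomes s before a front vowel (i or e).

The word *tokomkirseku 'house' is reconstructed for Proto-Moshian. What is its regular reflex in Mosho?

Mosho: *tokomkirseku
  tokomkirseku (rule 1 does not apply)
  tokomkirseku → tokomkerseku   [pre-rhotic lowering]
  tokomkerseku → tohomkersehu   [intervocalic lenition]
  tohomkersehu → tuhumkersehu   [vowel merger]
  tuhumkersehu → tuhumsersehu   [palatalisation]
  giving Mosho tuhumsersehu.

tuhumsersehu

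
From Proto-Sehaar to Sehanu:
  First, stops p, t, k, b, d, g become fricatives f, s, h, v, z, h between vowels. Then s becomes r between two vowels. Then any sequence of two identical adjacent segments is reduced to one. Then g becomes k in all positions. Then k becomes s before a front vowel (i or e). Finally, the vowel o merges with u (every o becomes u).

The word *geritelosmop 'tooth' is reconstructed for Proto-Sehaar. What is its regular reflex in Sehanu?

Sehanu: *geritelosmop > geriselosmop > gerirelosmop > kerirelosmop > serirelosmop > serirelusmup  (by intervocalic lenition, rhotacism, unconditioned shift, palatalisation, vowel merger)

serirelusmup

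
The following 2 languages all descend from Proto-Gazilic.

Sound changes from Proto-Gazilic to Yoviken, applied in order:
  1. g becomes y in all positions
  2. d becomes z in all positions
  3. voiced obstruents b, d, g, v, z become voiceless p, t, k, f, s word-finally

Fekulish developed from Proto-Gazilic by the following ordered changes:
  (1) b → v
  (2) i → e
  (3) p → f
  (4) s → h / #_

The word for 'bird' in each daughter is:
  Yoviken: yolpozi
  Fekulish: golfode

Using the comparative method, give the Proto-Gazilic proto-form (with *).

*golpodi

Position 6: Yoviken has z, Fekulish has d. Fekulish preserves d here (none of its changes turn any other segment into d), so the proto-segment is *d.
Position 7: Yoviken has i, Fekulish has e. Yoviken preserves i here (none of its changes turn any other segment into i), so the proto-segment is *i.
Position 4: Yoviken has p, Fekulish has f. Taking the neighbouring segments as reconstructed: Yoviken p can only go back to *p; Fekulish f could go back to *p or *f — the one source consistent with every daughter is *p.
Continuing position by position gives *golpodi; check it forward:
Yoviken: *golpodi > yolpodi > yolpozi  (by unconditioned shift, unconditioned shift)
Fekulish: *golpodi > golpode > golfode  (by vowel merger, unconditioned shift)
No other proto-form is consistent with every reflex, so the reconstruction is *golpodi.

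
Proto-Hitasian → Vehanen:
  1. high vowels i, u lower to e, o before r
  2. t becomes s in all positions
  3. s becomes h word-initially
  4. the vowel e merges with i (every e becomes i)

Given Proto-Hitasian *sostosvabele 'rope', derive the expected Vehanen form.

hossosvabili

Vehanen: *sostosvabele > sossosvabele > hossosvabele > hossosvabili  (by unconditioned shift, debuccalisation, vowel merger)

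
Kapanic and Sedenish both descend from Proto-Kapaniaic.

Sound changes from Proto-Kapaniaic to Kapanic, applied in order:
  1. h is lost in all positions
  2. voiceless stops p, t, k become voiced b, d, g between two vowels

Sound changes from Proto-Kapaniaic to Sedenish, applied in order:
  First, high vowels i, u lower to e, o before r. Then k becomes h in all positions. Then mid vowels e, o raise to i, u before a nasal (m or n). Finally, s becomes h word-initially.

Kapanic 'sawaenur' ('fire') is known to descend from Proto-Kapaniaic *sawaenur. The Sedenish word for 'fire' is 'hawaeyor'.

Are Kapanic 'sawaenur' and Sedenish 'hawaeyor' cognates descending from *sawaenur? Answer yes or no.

Derive the expected Sedenish reflex of *sawaenur:
Sedenish: *sawaenur
  sawaenur → sawaenor   [pre-rhotic lowering]
  sawaenor (rule 2 does not apply)
  sawaenor → sawainor   [pre-nasal raising]
  sawainor → hawainor   [debuccalisation]
  giving Sedenish hawainor.
The regular Sedenish reflex would be 'hawainor', but the attested form is 'hawaeyor'. The correspondence is irregular, so they are not cognates (the Sedenish form has a different source).

no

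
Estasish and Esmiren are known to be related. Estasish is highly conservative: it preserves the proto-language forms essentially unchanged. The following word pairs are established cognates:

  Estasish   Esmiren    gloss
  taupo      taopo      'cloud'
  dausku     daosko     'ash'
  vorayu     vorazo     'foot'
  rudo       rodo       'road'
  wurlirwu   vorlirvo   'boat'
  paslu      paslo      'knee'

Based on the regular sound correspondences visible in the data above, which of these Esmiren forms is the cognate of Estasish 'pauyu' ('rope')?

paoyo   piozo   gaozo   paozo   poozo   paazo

dausku ~ daosko — Estasish u corresponds to Esmiren o after a vowel, before a consonant other than r, m, n, p, b, f, v.
vorayu ~ vorazo — Estasish y corresponds to Esmiren z between vowels (before a back vowel).
dausku ~ daosko, vorayu ~ vorazo — Estasish u corresponds to Esmiren o word-finally.
Applying these to Estasish 'pauyu':
  pauyu → paoyu   (u→o after a vowel, before a consonant other than r, m, n, p, b, f, v)
  paoyu → paozu   (y→z between vowels (before a back vowel))
  paozu → paozo   (u→o word-finally)
So the Esmiren cognate is 'paozo'.

paozo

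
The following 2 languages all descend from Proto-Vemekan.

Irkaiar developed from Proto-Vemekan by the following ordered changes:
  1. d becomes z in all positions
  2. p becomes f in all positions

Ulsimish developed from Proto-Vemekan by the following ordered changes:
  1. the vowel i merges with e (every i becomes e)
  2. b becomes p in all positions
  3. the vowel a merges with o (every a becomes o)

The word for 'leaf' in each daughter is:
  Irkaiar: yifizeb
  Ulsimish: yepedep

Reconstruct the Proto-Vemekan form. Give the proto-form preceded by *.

Position 3: Irkaiar has f, Ulsimish has p. Taking the neighbouring segments as reconstructed: Irkaiar f could go back to *p or *f; Ulsimish p could go back to *p or *b — the one source consistent with every daughter is *p.
Position 7: Irkaiar has b, Ulsimish has p. Irkaiar preserves b here (none of its changes turn any other segment into b), so the proto-segment is *b.
This points to *yipideb. Verify forward in each daughter:
Irkaiar: *yipideb > yipizeb > yifizeb  (by unconditioned shift, unconditioned shift)
Ulsimish: start from *yipideb.
  rule 1 (vowel merger): yipideb → yepedeb
  rule 2 (unconditioned shift): yepedeb → yepedep
  rule 3: no change — yepedep
  ⇒ Ulsimish yepedep
Only *yipideb yields all of Irkaiar yifizeb, Ulsimish yepedep.

*yipideb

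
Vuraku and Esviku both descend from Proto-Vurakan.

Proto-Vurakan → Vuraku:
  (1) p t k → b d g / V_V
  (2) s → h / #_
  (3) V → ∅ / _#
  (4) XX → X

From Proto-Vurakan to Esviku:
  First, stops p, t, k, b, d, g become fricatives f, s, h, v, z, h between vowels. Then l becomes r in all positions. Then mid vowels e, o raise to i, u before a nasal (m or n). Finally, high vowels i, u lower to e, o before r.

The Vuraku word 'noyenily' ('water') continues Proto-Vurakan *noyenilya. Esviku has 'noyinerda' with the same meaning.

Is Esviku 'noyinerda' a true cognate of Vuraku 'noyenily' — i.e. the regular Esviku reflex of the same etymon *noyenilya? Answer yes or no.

no

Derive the expected Esviku reflex of *noyenilya:
Esviku: *noyenilya
  noyenilya (rule 1 does not apply)
  noyenilya → noyenirya   [unconditioned shift]
  noyenirya → noyinirya   [pre-nasal raising]
  noyinirya → noyinerya   [pre-rhotic lowering]
  giving Esviku noyinerya.
The regular Esviku reflex would be 'noyinerya', but the attested form is 'noyinerda'. The correspondence is irregular, so they are not cognates (the Esviku form has a different source).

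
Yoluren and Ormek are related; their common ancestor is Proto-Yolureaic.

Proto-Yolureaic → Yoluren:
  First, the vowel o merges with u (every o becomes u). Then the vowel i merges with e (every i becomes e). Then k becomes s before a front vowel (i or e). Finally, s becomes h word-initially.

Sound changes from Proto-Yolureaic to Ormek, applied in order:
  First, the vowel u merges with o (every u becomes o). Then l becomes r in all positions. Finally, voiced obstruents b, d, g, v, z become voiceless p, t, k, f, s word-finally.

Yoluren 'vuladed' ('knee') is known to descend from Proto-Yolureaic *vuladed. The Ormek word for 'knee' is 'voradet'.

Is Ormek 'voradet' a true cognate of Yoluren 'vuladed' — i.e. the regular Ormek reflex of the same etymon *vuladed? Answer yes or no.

Derive the expected Ormek reflex of *vuladed:
Ormek: *vuladed
  vuladed → voladed   [vowel merger]
  voladed → voraded   [unconditioned shift]
  voraded → voradet   [final devoicing]
  giving Ormek voradet.
Ormek 'voradet' matches the regular reflex exactly, so the pair is cognate.

yes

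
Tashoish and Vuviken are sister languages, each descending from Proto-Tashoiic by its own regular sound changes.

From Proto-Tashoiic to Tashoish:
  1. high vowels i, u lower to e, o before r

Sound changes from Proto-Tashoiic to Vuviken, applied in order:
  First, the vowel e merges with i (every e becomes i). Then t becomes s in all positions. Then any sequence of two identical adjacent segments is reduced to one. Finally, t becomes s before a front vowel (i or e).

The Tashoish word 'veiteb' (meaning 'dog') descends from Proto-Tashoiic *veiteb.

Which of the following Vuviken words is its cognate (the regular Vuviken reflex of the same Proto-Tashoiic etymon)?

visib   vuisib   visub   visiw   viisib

Vuviken: *veiteb > viitib > viisib > visib  (by vowel merger, unconditioned shift, degemination)
Only 'visib' matches the regular Vuviken development of *veiteb.

visib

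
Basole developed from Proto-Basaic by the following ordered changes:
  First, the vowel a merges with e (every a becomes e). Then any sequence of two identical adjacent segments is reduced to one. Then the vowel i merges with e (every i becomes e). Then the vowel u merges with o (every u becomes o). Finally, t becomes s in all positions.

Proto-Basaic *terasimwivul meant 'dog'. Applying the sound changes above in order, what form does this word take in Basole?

seresemwevol

Basole: *terasimwivul > teresimwivul > teresemwevul > teresemwevol > seresemwevol  (by vowel merger, vowel merger, vowel merger, unconditioned shift)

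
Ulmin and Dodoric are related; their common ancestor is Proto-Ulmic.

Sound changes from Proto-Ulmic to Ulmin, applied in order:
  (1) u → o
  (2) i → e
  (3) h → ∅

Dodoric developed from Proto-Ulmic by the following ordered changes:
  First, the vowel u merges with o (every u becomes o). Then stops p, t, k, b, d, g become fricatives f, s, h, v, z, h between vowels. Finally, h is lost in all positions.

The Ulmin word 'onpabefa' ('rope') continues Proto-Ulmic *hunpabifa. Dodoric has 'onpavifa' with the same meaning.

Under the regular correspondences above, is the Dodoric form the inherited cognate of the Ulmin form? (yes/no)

Derive the expected Dodoric reflex of *hunpabifa:
Dodoric: *hunpabifa > honpabifa > honpavifa > onpavifa  (by vowel merger, intervocalic lenition, h-loss)
Dodoric 'onpavifa' matches the regular reflex exactly, so the pair is cognate.

yes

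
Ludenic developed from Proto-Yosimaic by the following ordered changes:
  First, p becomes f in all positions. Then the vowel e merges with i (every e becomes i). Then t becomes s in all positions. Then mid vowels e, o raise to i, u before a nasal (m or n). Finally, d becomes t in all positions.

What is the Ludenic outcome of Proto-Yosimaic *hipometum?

hifumisum

Ludenic: *hipometum > hifometum > hifomitum > hifomisum > hifumisum  (by unconditioned shift, vowel merger, unconditioned shift, pre-nasal raising)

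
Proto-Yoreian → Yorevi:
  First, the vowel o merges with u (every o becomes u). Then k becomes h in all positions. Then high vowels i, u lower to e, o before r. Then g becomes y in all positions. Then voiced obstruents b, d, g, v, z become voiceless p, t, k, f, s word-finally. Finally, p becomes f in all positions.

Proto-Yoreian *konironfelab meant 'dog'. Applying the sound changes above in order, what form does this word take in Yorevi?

Yorevi: *konironfelab > kunirunfelab > hunirunfelab > hunerunfelab > hunerunfelap > hunerunfelaf  (by vowel merger, unconditioned shift, pre-rhotic lowering, final devoicing, unconditioned shift)

hunerunfelaf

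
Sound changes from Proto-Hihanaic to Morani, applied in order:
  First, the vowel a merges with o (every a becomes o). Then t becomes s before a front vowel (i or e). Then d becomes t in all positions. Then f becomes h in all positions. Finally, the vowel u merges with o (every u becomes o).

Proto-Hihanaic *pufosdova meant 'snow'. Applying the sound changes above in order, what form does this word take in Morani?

Morani: *pufosdova > pufosdovo > pufostovo > puhostovo > pohostovo  (by vowel merger, unconditioned shift, unconditioned shift, vowel merger)

pohostovo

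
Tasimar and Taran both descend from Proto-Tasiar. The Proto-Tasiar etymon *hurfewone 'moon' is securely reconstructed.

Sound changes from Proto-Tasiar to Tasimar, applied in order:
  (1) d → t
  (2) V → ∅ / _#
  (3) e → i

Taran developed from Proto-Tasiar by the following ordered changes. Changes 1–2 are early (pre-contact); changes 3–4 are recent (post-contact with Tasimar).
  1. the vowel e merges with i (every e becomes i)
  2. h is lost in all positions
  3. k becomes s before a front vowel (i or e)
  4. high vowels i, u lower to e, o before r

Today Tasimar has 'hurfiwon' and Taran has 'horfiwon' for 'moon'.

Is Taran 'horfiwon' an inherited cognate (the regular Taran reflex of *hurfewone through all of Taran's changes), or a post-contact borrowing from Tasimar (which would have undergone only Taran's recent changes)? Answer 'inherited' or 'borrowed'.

If inherited, *hurfewone would pass through all of Taran's changes:
Taran: *hurfewone > hurfiwoni > urfiwoni > orfiwoni  (by vowel merger, h-loss, pre-rhotic lowering)
If borrowed from Tasimar 'hurfiwon' after the early changes, it would undergo only the recent ones:
  rule 3 (palatalisation): no change (hurfiwon)
  rule 4 (pre-rhotic lowering): hurfiwon → horfiwon
  ⇒ as a loan: horfiwon
Taran 'horfiwon' matches the loan outcome 'horfiwon', not the inherited 'orfiwoni' — it skipped the early Taran changes, so it was borrowed from Tasimar.

borrowed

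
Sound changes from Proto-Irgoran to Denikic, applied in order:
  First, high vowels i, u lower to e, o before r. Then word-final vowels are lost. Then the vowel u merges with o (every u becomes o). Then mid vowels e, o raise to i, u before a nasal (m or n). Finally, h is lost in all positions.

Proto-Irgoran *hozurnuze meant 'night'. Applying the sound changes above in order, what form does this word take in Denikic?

Denikic: *hozurnuze
  hozurnuze → hozornuze   [pre-rhotic lowering]
  hozornuze → hozornuz   [apocope]
  hozornuz → hozornoz   [vowel merger]
  hozornoz (rule 4 does not apply)
  hozornoz → ozornoz   [h-loss]
  giving Denikic ozornoz.

ozornoz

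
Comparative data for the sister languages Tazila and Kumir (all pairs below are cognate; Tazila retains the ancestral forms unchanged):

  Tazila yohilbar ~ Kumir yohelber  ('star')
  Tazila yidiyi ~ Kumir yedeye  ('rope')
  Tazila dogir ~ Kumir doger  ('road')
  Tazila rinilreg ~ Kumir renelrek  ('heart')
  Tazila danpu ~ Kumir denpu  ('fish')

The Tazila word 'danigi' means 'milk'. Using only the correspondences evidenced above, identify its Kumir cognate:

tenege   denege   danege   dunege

danpu ~ denpu — Tazila a corresponds to Kumir e after a consonant, before a nasal.
yohilbar ~ yohelber, yidiyi ~ yedeye — Tazila i corresponds to Kumir e after a consonant, before a consonant other than r, m, n, p, b, f, v.
yidiyi ~ yedeye — Tazila i corresponds to Kumir e word-finally.
Applying these to Tazila 'danigi':
  danigi → denigi   (a→e after a consonant, before a nasal)
  denigi → denegi   (i→e after a consonant, before a consonant other than r, m, n, p, b, f, v)
  denegi → denege   (i→e word-finally)
So the Kumir cognate is 'denege'.

denege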